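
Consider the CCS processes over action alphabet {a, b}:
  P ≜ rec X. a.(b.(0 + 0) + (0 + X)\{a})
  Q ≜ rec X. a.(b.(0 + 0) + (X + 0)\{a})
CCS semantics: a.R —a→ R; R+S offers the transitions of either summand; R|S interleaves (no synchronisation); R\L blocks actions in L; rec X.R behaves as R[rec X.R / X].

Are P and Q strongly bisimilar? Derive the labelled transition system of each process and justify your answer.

P's transition system — 3 states:
  m0 = rec X. a.(b.(0 + 0) + (0 + X)\{a}) has moves -a-> m1
  m1 = b.(0 + 0) + (0 + (rec X. a.(b.(0 + 0) + (0 + X)\{a})))\{a} has moves -b-> m2
  m2 = 0 + 0 has moves ·
Q's transition system — 3 states:
  n0 = rec X. a.(b.(0 + 0) + (X + 0)\{a}) has moves -a-> n1
  n1 = b.(0 + 0) + ((rec X. a.(b.(0 + 0) + (X + 0)\{a})) + 0)\{a} has moves -b-> n2
  n2 = 0 + 0 has moves ·
Bisimilarity quotient blocks:
  B0 = {m0, n0}
  B1 = {m1, n1}
  B2 = {m2, n2}
m0 ∈ B0, n0 ∈ B0 → same block

YES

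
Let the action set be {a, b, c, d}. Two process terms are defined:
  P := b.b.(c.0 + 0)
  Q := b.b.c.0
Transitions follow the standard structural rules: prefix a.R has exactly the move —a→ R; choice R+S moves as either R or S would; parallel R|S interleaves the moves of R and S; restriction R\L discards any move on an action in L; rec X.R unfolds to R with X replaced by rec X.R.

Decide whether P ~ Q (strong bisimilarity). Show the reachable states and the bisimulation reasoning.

bisimilar

P's transition system — 4 states:
  m0 = b.b.(c.0 + 0) ⊢ -b-> m1
  m1 = b.(c.0 + 0) ⊢ -b-> m2
  m2 = c.0 + 0 ⊢ -c-> m3
  m3 = 0 ⊢ ·
Q's transition system — 4 states:
  n0 = b.b.c.0 ⊢ -b-> n1
  n1 = b.c.0 ⊢ -b-> n2
  n2 = c.0 ⊢ -c-> n3
  n3 = 0 ⊢ ·
Coarsest stable partition (strong bisimilarity classes):
  B0 = {m0, n0}
  B1 = {m1, n1}
  B2 = {m2, n2}
  B3 = {m3, n3}
m0 ∈ B0, n0 ∈ B0 → same block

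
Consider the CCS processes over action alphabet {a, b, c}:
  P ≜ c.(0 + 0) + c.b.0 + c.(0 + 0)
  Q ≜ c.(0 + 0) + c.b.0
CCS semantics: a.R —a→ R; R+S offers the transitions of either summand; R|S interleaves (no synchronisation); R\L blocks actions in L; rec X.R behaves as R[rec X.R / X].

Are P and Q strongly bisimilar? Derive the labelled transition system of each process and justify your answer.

YES

LTS(P): 4 reachable states
  p0 = c.(0 + 0) + c.b.0 + c.(0 + 0) | --c--▸ p1, --c--▸ p2
  p1 = 0 + 0 | stopped
  p2 = b.0 | --b--▸ p3
  p3 = 0 | stopped
LTS(Q): 4 reachable states
  q0 = c.(0 + 0) + c.b.0 | --c--▸ q1, --c--▸ q2
  q1 = 0 + 0 | stopped
  q2 = b.0 | --b--▸ q3
  q3 = 0 | stopped
Coarsest stable partition (strong bisimilarity classes):
  B0 = {p0, q0}
  B1 = {p1, p3, q1, q3}
  B2 = {p2, q2}
p0 ∈ B0, q0 ∈ B0 → same block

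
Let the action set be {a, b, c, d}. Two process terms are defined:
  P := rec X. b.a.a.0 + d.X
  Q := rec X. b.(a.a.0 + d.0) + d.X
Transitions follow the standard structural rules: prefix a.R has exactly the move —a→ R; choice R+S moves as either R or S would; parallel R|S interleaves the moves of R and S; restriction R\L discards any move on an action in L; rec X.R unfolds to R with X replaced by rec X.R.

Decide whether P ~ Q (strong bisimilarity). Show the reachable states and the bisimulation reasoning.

not bisimilar

LTS(P): 4 reachable states
  u0 = rec X. b.a.a.0 + d.X → ··b··> u1, ··d··> u0
  u1 = a.a.0 → ··a··> u2
  u2 = a.0 → ··a··> u3
  u3 = 0 → ·
LTS(Q): 4 reachable states
  v0 = rec X. b.(a.a.0 + d.0) + d.X → ··b··> v1, ··d··> v0
  v1 = a.a.0 + d.0 → ··a··> v2, ··d··> v3
  v2 = a.0 → ··a··> v3
  v3 = 0 → ·
Partition-refinement fixed point:
  B0 = {u0}
  B1 = {u1}
  B2 = {u2, v2}
  B3 = {u3, v3}
  B4 = {v0}
  B5 = {v1}
u0 ∈ B0, v0 ∈ B4 → different blocks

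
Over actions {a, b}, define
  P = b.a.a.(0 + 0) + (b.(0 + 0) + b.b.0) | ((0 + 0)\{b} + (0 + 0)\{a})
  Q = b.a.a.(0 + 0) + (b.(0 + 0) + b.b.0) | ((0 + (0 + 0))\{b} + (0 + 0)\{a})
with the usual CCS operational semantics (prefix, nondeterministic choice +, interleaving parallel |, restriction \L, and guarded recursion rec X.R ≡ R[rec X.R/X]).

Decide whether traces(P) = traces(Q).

YES

Reachable graph of P (7 states):
  u0 = b.a.a.(0 + 0) + (b.(0 + 0) + b.b.0) | ((0 + 0)\{b} + (0 + 0)\{a}) ⊢ —b→ u1, —b→ u2, —b→ u3
  u1 = (0 + 0) | ((0 + 0)\{b} + (0 + 0)\{a}) ⊢ (no moves)
  u2 = a.a.(0 + 0) ⊢ —a→ u4
  u3 = b.0 | ((0 + 0)\{b} + (0 + 0)\{a}) ⊢ —b→ u5
  u4 = a.(0 + 0) ⊢ —a→ u6
  u5 = 0 | ((0 + 0)\{b} + (0 + 0)\{a}) ⊢ (no moves)
  u6 = 0 + 0 ⊢ (no moves)
Reachable graph of Q (7 states):
  v0 = b.a.a.(0 + 0) + (b.(0 + 0) + b.b.0) | ((0 + (0 + 0))\{b} + (0 + 0)\{a}) ⊢ —b→ v1, —b→ v2, —b→ v3
  v1 = (0 + 0) | ((0 + (0 + 0))\{b} + (0 + 0)\{a}) ⊢ (no moves)
  v2 = a.a.(0 + 0) ⊢ —a→ v4
  v3 = b.0 | ((0 + (0 + 0))\{b} + (0 + 0)\{a}) ⊢ —b→ v5
  v4 = a.(0 + 0) ⊢ —a→ v6
  v5 = 0 | ((0 + (0 + 0))\{b} + (0 + 0)\{a}) ⊢ (no moves)
  v6 = 0 + 0 ⊢ (no moves)
Bisimilarity quotient blocks:
  B0 = {u0, v0}
  B1 = {u2, v2}
  B2 = {u4, v4}
  B3 = {u1, u5, u6, v1, v5, v6}
  B4 = {u3, v3}
u0 ∈ B0, v0 ∈ B0 → same block
Bisimilar ⇒ trace-equivalent.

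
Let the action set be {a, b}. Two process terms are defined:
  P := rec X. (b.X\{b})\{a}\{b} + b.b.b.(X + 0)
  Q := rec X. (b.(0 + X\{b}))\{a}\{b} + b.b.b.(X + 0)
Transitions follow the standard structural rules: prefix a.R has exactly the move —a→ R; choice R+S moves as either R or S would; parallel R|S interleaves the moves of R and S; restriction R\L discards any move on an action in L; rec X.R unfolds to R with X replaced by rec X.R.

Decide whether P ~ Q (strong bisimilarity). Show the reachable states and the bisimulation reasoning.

P ~ Q

Reachable graph of P (4 states):
  s0 = rec X. (b.X\{b})\{a}\{b} + b.b.b.(X + 0) → ··b··> s1
  s1 = b.b.((rec X. (b.X\{b})\{a}\{b} + b.b.b.(X + 0)) + 0) → ··b··> s2
  s2 = b.((rec X. (b.X\{b})\{a}\{b} + b.b.b.(X + 0)) + 0) → ··b··> s3
  s3 = (rec X. (b.X\{b})\{a}\{b} + b.b.b.(X + 0)) + 0 → ··b··> s1
Reachable graph of Q (4 states):
  t0 = rec X. (b.(0 + X\{b}))\{a}\{b} + b.b.b.(X + 0) → ··b··> t1
  t1 = b.b.((rec X. (b.(0 + X\{b}))\{a}\{b} + b.b.b.(X + 0)) + 0) → ··b··> t2
  t2 = b.((rec X. (b.(0 + X\{b}))\{a}\{b} + b.b.b.(X + 0)) + 0) → ··b··> t3
  t3 = (rec X. (b.(0 + X\{b}))\{a}\{b} + b.b.b.(X + 0)) + 0 → ··b··> t1
Bisimilarity quotient blocks:
  B0 = {s0, s1, s2, s3, t0, t1, t2, t3}
s0 ∈ B0, t0 ∈ B0 → same block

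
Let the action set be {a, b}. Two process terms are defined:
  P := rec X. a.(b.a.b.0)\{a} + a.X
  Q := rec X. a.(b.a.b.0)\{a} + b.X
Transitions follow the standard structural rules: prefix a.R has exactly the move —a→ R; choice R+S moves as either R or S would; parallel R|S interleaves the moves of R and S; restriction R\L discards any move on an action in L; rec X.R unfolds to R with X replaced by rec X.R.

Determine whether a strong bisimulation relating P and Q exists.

Reachable graph of P (3 states):
  s0 = rec X. a.(b.a.b.0)\{a} + a.X :: =a=> s0, =a=> s1
  s1 = (b.a.b.0)\{a} :: =b=> s2
  s2 = (a.b.0)\{a} :: ∅
Reachable graph of Q (3 states):
  t0 = rec X. a.(b.a.b.0)\{a} + b.X :: =a=> t1, =b=> t0
  t1 = (b.a.b.0)\{a} :: =b=> t2
  t2 = (a.b.0)\{a} :: ∅
Partition-refinement fixed point:
  B0 = {s0}
  B1 = {s1, t1}
  B2 = {s2, t2}
  B3 = {t0}
s0 ∈ B0, t0 ∈ B3 → different blocks

P ≁ Q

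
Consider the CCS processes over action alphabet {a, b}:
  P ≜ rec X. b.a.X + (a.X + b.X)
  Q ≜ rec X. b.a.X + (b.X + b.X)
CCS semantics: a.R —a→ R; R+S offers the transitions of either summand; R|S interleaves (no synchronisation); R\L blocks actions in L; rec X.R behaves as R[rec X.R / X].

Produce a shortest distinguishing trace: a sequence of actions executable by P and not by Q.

LTS(P): 2 reachable states
  p0 = rec X. b.a.X + (a.X + b.X) | =a=> p0, =b=> p0, =b=> p1
  p1 = a.(rec X. b.a.X + (a.X + b.X)) | =a=> p0
LTS(Q): 2 reachable states
  q0 = rec X. b.a.X + (b.X + b.X) | =b=> q0, =b=> q1
  q1 = a.(rec X. b.a.X + (b.X + b.X)) | =a=> q0
Trace ⟨a⟩ through P, begin at {p0}:
  [1] a ⇒ {p0}
  — P admits the full trace.
Trace ⟨a⟩ through Q, begin at {q0}:
  [1] a ⇒ ∅ (Q stuck)

a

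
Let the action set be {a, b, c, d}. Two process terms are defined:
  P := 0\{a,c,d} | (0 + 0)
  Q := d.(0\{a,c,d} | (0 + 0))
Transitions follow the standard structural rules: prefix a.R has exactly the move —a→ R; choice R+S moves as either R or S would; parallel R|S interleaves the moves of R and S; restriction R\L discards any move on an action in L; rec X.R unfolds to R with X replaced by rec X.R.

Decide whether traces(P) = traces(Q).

NO — witness ⟨d⟩

Reachable graph of P (1 states):
  p0 = 0\{a,c,d} | (0 + 0) ⊢ ∅
Reachable graph of Q (2 states):
  q0 = d.(0\{a,c,d} | (0 + 0)) ⊢ --d--▸ q1
  q1 = 0\{a,c,d} | (0 + 0) ⊢ ∅
Executing d from Q (initial set {q0}):
  after d @ step 1: {q1}
  ✓ Q
Executing d from P (initial set {p0}):
  after d @ step 1: ∅ (P stuck)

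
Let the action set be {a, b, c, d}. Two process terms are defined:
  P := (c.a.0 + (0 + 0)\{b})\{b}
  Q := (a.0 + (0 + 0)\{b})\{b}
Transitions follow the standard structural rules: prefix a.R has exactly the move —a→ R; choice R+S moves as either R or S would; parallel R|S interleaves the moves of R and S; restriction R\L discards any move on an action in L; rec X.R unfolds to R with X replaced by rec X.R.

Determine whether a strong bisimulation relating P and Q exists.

P's transition system — 3 states:
  s0 = (c.a.0 + (0 + 0)\{b})\{b} has moves --c--▸ s1
  s1 = (a.0)\{b} has moves --a--▸ s2
  s2 = 0\{b} has moves ·
Q's transition system — 2 states:
  t0 = (a.0 + (0 + 0)\{b})\{b} has moves --a--▸ t1
  t1 = 0\{b} has moves ·
Bisimilarity quotient blocks:
  B0 = {s0}
  B1 = {s1, t0}
  B2 = {s2, t1}
s0 ∈ B0, t0 ∈ B1 → different blocks

P ≁ Q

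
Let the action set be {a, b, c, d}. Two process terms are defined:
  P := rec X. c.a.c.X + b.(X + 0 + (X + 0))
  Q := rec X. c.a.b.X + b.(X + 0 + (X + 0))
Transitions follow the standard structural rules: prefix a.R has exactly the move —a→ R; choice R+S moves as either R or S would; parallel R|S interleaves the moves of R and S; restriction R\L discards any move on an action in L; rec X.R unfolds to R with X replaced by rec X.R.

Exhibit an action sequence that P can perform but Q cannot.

cac

LTS(P): 4 reachable states
  p0 = rec X. c.a.c.X + b.(X + 0 + (X + 0)) ⊢ ··b··> p1, ··c··> p2
  p1 = (rec X. c.a.c.X + b.(X + 0 + (X + 0))) + 0 + ((rec X. c.a.c.X + b.(X + 0 + (X + 0))) + 0) ⊢ ··b··> p1, ··c··> p2
  p2 = a.c.(rec X. c.a.c.X + b.(X + 0 + (X + 0))) ⊢ ··a··> p3
  p3 = c.(rec X. c.a.c.X + b.(X + 0 + (X + 0))) ⊢ ··c··> p0
LTS(Q): 4 reachable states
  q0 = rec X. c.a.b.X + b.(X + 0 + (X + 0)) ⊢ ··b··> q1, ··c··> q2
  q1 = (rec X. c.a.b.X + b.(X + 0 + (X + 0))) + 0 + ((rec X. c.a.b.X + b.(X + 0 + (X + 0))) + 0) ⊢ ··b··> q1, ··c··> q2
  q2 = a.b.(rec X. c.a.b.X + b.(X + 0 + (X + 0))) ⊢ ··a··> q3
  q3 = b.(rec X. c.a.b.X + b.(X + 0 + (X + 0))) ⊢ ··b··> q0
Trace ⟨cac⟩ through P, begin at {p0}:
  after c @ step 1: {p2}
  after a @ step 2: {p3}
  after c @ step 3: {p0}
  ✓ P
Trace ⟨cac⟩ through Q, begin at {q0}:
  after c @ step 1: {q2}
  after a @ step 2: {q3}
  after c @ step 3: no successor for Q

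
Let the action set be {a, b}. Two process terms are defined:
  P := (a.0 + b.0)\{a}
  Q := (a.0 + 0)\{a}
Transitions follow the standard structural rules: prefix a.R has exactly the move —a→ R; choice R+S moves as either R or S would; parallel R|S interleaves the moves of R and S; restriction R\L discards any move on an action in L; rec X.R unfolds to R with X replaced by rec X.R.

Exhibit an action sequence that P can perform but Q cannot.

b

P's transition system — 2 states:
  u0 = (a.0 + b.0)\{a} :: =b=> u1
  u1 = 0\{a} :: (no moves)
Q's transition system — 1 states:
  v0 = (a.0 + 0)\{a} :: (no moves)
Run σ = ⟨b⟩ on P: start {u0}
  step 1 (b): {u1}
  — P admits the full trace.
Run σ = ⟨b⟩ on Q: start {v0}
  step 1 (b): no successor for Q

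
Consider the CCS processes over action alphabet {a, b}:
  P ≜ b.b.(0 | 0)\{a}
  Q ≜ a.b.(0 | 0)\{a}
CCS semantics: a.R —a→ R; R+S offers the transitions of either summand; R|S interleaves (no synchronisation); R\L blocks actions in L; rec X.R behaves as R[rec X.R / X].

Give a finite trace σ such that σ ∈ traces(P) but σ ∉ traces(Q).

b

Reachable graph of P (3 states):
  u0 = b.b.(0 | 0)\{a} has moves —b→ u1
  u1 = b.(0 | 0)\{a} has moves —b→ u2
  u2 = (0 | 0)\{a} has moves deadlocked
Reachable graph of Q (3 states):
  v0 = a.b.(0 | 0)\{a} has moves —a→ v1
  v1 = b.(0 | 0)\{a} has moves —b→ v2
  v2 = (0 | 0)\{a} has moves deadlocked
Trace ⟨b⟩ through P, begin at {u0}:
  step 1 (b): {u1}
  — P admits the full trace.
Trace ⟨b⟩ through Q, begin at {v0}:
  step 1 (b): ∅ (Q stuck)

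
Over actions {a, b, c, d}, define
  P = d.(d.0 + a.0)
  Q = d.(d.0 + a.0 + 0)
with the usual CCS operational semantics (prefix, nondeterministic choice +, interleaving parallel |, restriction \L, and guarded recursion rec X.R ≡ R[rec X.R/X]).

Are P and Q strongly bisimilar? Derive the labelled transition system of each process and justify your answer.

LTS(P): 3 reachable states
  p0 = d.(d.0 + a.0) | -d-> p1
  p1 = d.0 + a.0 | -a-> p2, -d-> p2
  p2 = 0 | (no moves)
LTS(Q): 3 reachable states
  q0 = d.(d.0 + a.0 + 0) | -d-> q1
  q1 = d.0 + a.0 + 0 | -a-> q2, -d-> q2
  q2 = 0 | (no moves)
Partition-refinement fixed point:
  B0 = {p0, q0}
  B1 = {p1, q1}
  B2 = {p2, q2}
p0 ∈ B0, q0 ∈ B0 → same block

P ~ Q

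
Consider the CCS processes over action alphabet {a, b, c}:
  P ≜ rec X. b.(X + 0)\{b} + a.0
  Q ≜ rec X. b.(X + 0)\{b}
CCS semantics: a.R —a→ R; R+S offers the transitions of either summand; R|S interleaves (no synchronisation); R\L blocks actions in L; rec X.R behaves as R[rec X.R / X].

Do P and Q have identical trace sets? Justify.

NO — witness ⟨a⟩

P's transition system — 4 states:
  s0 = rec X. b.(X + 0)\{b} + a.0 has moves ··a··> s1, ··b··> s2
  s1 = 0 has moves ∅
  s2 = ((rec X. b.(X + 0)\{b} + a.0) + 0)\{b} has moves ··a··> s3
  s3 = 0\{b} has moves ∅
Q's transition system — 2 states:
  t0 = rec X. b.(X + 0)\{b} has moves ··b··> t1
  t1 = ((rec X. b.(X + 0)\{b}) + 0)\{b} has moves ∅
Trace ⟨a⟩ through P, begin at {s0}:
  [1] a ⇒ {s1}
  ✓ P
Trace ⟨a⟩ through Q, begin at {t0}:
  [1] a ⇒ ∅  — Q cannot continue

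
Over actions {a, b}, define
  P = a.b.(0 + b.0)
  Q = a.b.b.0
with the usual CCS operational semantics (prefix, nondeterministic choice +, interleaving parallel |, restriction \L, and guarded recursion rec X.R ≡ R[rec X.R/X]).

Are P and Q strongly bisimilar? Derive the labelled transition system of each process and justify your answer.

YES

LTS(P): 4 reachable states
  u0 = a.b.(0 + b.0) ⊢ --a--▸ u1
  u1 = b.(0 + b.0) ⊢ --b--▸ u2
  u2 = 0 + b.0 ⊢ --b--▸ u3
  u3 = 0 ⊢ ·
LTS(Q): 4 reachable states
  v0 = a.b.b.0 ⊢ --a--▸ v1
  v1 = b.b.0 ⊢ --b--▸ v2
  v2 = b.0 ⊢ --b--▸ v3
  v3 = 0 ⊢ ·
Partition-refinement fixed point:
  B0 = {u0, v0}
  B1 = {u1, v1}
  B2 = {u2, v2}
  B3 = {u3, v3}
u0 ∈ B0, v0 ∈ B0 → same block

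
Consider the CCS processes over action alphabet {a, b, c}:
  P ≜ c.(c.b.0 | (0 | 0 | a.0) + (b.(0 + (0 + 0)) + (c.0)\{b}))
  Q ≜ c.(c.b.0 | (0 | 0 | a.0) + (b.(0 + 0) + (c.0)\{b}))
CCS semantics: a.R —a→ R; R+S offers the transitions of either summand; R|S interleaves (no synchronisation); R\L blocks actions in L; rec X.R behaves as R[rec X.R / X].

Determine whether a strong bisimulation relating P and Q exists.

bisimilar

Reachable graph of P (9 states):
  m0 = c.(c.b.0 | (0 | 0 | a.0) + (b.(0 + (0 + 0)) + (c.0)\{b})) has moves —c→ m1
  m1 = c.b.0 | (0 | 0 | a.0) + (b.(0 + (0 + 0)) + (c.0)\{b}) has moves —a→ m2, —b→ m3, —c→ m4, —c→ m5
  m2 = c.b.0 | (0 | 0 | 0) has moves —c→ m6
  m3 = 0 + (0 + 0) has moves stopped
  m4 = 0\{b} has moves stopped
  m5 = b.0 | (0 | 0 | a.0) has moves —a→ m6, —b→ m7
  m6 = b.0 | (0 | 0 | 0) has moves —b→ m8
  m7 = 0 | (0 | 0 | a.0) has moves —a→ m8
  m8 = 0 | (0 | 0 | 0) has moves stopped
Reachable graph of Q (9 states):
  n0 = c.(c.b.0 | (0 | 0 | a.0) + (b.(0 + 0) + (c.0)\{b})) has moves —c→ n1
  n1 = c.b.0 | (0 | 0 | a.0) + (b.(0 + 0) + (c.0)\{b}) has moves —a→ n2, —b→ n3, —c→ n4, —c→ n5
  n2 = c.b.0 | (0 | 0 | 0) has moves —c→ n6
  n3 = 0 + 0 has moves stopped
  n4 = 0\{b} has moves stopped
  n5 = b.0 | (0 | 0 | a.0) has moves —a→ n6, —b→ n7
  n6 = b.0 | (0 | 0 | 0) has moves —b→ n8
  n7 = 0 | (0 | 0 | a.0) has moves —a→ n8
  n8 = 0 | (0 | 0 | 0) has moves stopped
Partition-refinement fixed point:
  B0 = {m0, n0}
  B1 = {m1, n1}
  B2 = {m3, m4, m8, n3, n4, n8}
  B3 = {m2, n2}
  B4 = {m6, n6}
  B5 = {m5, n5}
  B6 = {m7, n7}
m0 ∈ B0, n0 ∈ B0 → same block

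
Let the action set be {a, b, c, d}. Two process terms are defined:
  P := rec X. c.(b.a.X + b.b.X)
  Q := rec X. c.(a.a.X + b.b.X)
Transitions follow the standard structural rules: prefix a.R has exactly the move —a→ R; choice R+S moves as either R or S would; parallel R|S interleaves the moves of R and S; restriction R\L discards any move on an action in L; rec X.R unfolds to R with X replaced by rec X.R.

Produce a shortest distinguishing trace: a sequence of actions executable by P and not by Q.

cba

Reachable graph of P (4 states):
  s0 = rec X. c.(b.a.X + b.b.X) has moves --c--▸ s1
  s1 = b.a.(rec X. c.(b.a.X + b.b.X)) + b.b.(rec X. c.(b.a.X + b.b.X)) has moves --b--▸ s2, --b--▸ s3
  s2 = a.(rec X. c.(b.a.X + b.b.X)) has moves --a--▸ s0
  s3 = b.(rec X. c.(b.a.X + b.b.X)) has moves --b--▸ s0
Reachable graph of Q (4 states):
  t0 = rec X. c.(a.a.X + b.b.X) has moves --c--▸ t1
  t1 = a.a.(rec X. c.(a.a.X + b.b.X)) + b.b.(rec X. c.(a.a.X + b.b.X)) has moves --a--▸ t2, --b--▸ t3
  t2 = a.(rec X. c.(a.a.X + b.b.X)) has moves --a--▸ t0
  t3 = b.(rec X. c.(a.a.X + b.b.X)) has moves --b--▸ t0
Trace ⟨cba⟩ through P, begin at {s0}:
  after c @ step 1: {s1}
  after b @ step 2: {s2, s3}
  after a @ step 3: {s0}
  — P admits the full trace.
Trace ⟨cba⟩ through Q, begin at {t0}:
  after c @ step 1: {t1}
  after b @ step 2: {t3}
  after a @ step 3: ∅ (Q stuck)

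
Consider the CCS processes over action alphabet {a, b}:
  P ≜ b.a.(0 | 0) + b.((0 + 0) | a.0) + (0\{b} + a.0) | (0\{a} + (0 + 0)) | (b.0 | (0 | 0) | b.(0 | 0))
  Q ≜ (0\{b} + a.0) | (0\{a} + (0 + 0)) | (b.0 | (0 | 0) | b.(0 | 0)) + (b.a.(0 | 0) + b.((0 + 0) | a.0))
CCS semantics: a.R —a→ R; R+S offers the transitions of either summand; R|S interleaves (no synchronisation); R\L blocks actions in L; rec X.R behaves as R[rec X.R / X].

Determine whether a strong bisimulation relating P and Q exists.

YES

P's transition system — 12 states:
  m0 = b.a.(0 | 0) + b.((0 + 0) | a.0) + (0\{b} + a.0) | (0\{a} + (0 + 0)) | (b.0 | (0 | 0) | b.(0 | 0)) :: =a=> m1, =b=> m2, =b=> m3, =b=> m4, =b=> m5
  m1 = 0 | (0\{a} + (0 + 0)) | (b.0 | (0 | 0) | b.(0 | 0)) :: =b=> m6, =b=> m7
  m2 = (0 + 0) | a.0 :: =a=> m8
  m3 = (0\{b} + a.0) | (0\{a} + (0 + 0)) | (0 | (0 | 0) | b.(0 | 0)) :: =a=> m6, =b=> m9
  m4 = (0\{b} + a.0) | (0\{a} + (0 + 0)) | (b.0 | (0 | 0) | (0 | 0)) :: =a=> m7, =b=> m9
  m5 = a.(0 | 0) :: =a=> m10
  m6 = 0 | (0\{a} + (0 + 0)) | (0 | (0 | 0) | b.(0 | 0)) :: =b=> m11
  m7 = 0 | (0\{a} + (0 + 0)) | (b.0 | (0 | 0) | (0 | 0)) :: =b=> m11
  m8 = (0 + 0) | 0 :: stopped
  m9 = (0\{b} + a.0) | (0\{a} + (0 + 0)) | (0 | (0 | 0) | (0 | 0)) :: =a=> m11
  m10 = 0 | 0 :: stopped
  m11 = 0 | (0\{a} + (0 + 0)) | (0 | (0 | 0) | (0 | 0)) :: stopped
Q's transition system — 12 states:
  n0 = (0\{b} + a.0) | (0\{a} + (0 + 0)) | (b.0 | (0 | 0) | b.(0 | 0)) + (b.a.(0 | 0) + b.((0 + 0) | a.0)) :: =a=> n1, =b=> n2, =b=> n3, =b=> n4, =b=> n5
  n1 = 0 | (0\{a} + (0 + 0)) | (b.0 | (0 | 0) | b.(0 | 0)) :: =b=> n6, =b=> n7
  n2 = (0 + 0) | a.0 :: =a=> n8
  n3 = (0\{b} + a.0) | (0\{a} + (0 + 0)) | (0 | (0 | 0) | b.(0 | 0)) :: =a=> n6, =b=> n9
  n4 = (0\{b} + a.0) | (0\{a} + (0 + 0)) | (b.0 | (0 | 0) | (0 | 0)) :: =a=> n7, =b=> n9
  n5 = a.(0 | 0) :: =a=> n10
  n6 = 0 | (0\{a} + (0 + 0)) | (0 | (0 | 0) | b.(0 | 0)) :: =b=> n11
  n7 = 0 | (0\{a} + (0 + 0)) | (b.0 | (0 | 0) | (0 | 0)) :: =b=> n11
  n8 = (0 + 0) | 0 :: stopped
  n9 = (0\{b} + a.0) | (0\{a} + (0 + 0)) | (0 | (0 | 0) | (0 | 0)) :: =a=> n11
  n10 = 0 | 0 :: stopped
  n11 = 0 | (0\{a} + (0 + 0)) | (0 | (0 | 0) | (0 | 0)) :: stopped
Partition-refinement fixed point:
  B0 = {m0, n0}
  B1 = {m2, m5, m9, n2, n5, n9}
  B2 = {m10, m11, m8, n10, n11, n8}
  B3 = {m3, m4, n3, n4}
  B4 = {m6, m7, n6, n7}
  B5 = {m1, n1}
m0 ∈ B0, n0 ∈ B0 → same block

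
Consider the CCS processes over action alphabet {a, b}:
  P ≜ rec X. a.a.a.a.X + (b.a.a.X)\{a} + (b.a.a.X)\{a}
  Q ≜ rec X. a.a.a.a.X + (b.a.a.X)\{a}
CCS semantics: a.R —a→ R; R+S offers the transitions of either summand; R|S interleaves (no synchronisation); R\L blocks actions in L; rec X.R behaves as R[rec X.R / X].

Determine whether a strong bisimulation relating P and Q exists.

bisimilar

LTS(P): 5 reachable states
  p0 = rec X. a.a.a.a.X + (b.a.a.X)\{a} + (b.a.a.X)\{a} ⊢ --a--▸ p1, --b--▸ p2
  p1 = a.a.a.(rec X. a.a.a.a.X + (b.a.a.X)\{a} + (b.a.a.X)\{a}) ⊢ --a--▸ p3
  p2 = (a.a.(rec X. a.a.a.a.X + (b.a.a.X)\{a} + (b.a.a.X)\{a}))\{a} ⊢ (no moves)
  p3 = a.a.(rec X. a.a.a.a.X + (b.a.a.X)\{a} + (b.a.a.X)\{a}) ⊢ --a--▸ p4
  p4 = a.(rec X. a.a.a.a.X + (b.a.a.X)\{a} + (b.a.a.X)\{a}) ⊢ --a--▸ p0
LTS(Q): 5 reachable states
  q0 = rec X. a.a.a.a.X + (b.a.a.X)\{a} ⊢ --a--▸ q1, --b--▸ q2
  q1 = a.a.a.(rec X. a.a.a.a.X + (b.a.a.X)\{a}) ⊢ --a--▸ q3
  q2 = (a.a.(rec X. a.a.a.a.X + (b.a.a.X)\{a}))\{a} ⊢ (no moves)
  q3 = a.a.(rec X. a.a.a.a.X + (b.a.a.X)\{a}) ⊢ --a--▸ q4
  q4 = a.(rec X. a.a.a.a.X + (b.a.a.X)\{a}) ⊢ --a--▸ q0
Coarsest stable partition (strong bisimilarity classes):
  B0 = {p0, q0}
  B1 = {p2, q2}
  B2 = {p1, q1}
  B3 = {p3, q3}
  B4 = {p4, q4}
p0 ∈ B0, q0 ∈ B0 → same block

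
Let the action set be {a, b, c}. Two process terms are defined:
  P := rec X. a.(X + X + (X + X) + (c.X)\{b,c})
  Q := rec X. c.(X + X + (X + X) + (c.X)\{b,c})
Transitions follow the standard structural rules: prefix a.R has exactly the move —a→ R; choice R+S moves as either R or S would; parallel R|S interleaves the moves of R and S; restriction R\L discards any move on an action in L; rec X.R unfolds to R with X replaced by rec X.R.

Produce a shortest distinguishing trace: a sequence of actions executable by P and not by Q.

a

LTS(P): 2 reachable states
  m0 = rec X. a.(X + X + (X + X) + (c.X)\{b,c}) ⊢ -a-> m1
  m1 = (rec X. a.(X + X + (X + X) + (c.X)\{b,c})) + (rec X. a.(X + X + (X + X) + (c.X)\{b,c})) + ((rec X. a.(X + X + (X + X) + (c.X)\{b,c})) + (rec X. a.(X + X + (X + X) + (c.X)\{b,c}))) + (c.(rec X. a.(X + X + (X + X) + (c.X)\{b,c})))\{b,c} ⊢ -a-> m1
LTS(Q): 2 reachable states
  n0 = rec X. c.(X + X + (X + X) + (c.X)\{b,c}) ⊢ -c-> n1
  n1 = (rec X. c.(X + X + (X + X) + (c.X)\{b,c})) + (rec X. c.(X + X + (X + X) + (c.X)\{b,c})) + ((rec X. c.(X + X + (X + X) + (c.X)\{b,c})) + (rec X. c.(X + X + (X + X) + (c.X)\{b,c}))) + (c.(rec X. c.(X + X + (X + X) + (c.X)\{b,c})))\{b,c} ⊢ -c-> n1
Run σ = ⟨a⟩ on P: start {m0}
  [1] a ⇒ {m1}
  P completes σ.
Run σ = ⟨a⟩ on Q: start {n0}
  [1] a ⇒ ∅  — Q cannot continue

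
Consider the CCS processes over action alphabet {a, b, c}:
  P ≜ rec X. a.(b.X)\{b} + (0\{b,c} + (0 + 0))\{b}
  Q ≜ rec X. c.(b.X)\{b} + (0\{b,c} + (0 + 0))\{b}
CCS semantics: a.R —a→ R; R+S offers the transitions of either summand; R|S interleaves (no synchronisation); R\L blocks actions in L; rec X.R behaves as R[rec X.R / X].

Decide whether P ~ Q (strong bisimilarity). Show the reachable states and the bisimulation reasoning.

LTS(P): 2 reachable states
  u0 = rec X. a.(b.X)\{b} + (0\{b,c} + (0 + 0))\{b} has moves ··a··> u1
  u1 = (b.(rec X. a.(b.X)\{b} + (0\{b,c} + (0 + 0))\{b}))\{b} has moves ·
LTS(Q): 2 reachable states
  v0 = rec X. c.(b.X)\{b} + (0\{b,c} + (0 + 0))\{b} has moves ··c··> v1
  v1 = (b.(rec X. c.(b.X)\{b} + (0\{b,c} + (0 + 0))\{b}))\{b} has moves ·
Bisimilarity quotient blocks:
  B0 = {u0}
  B1 = {u1, v1}
  B2 = {v0}
u0 ∈ B0, v0 ∈ B2 → different blocks

P ≁ Q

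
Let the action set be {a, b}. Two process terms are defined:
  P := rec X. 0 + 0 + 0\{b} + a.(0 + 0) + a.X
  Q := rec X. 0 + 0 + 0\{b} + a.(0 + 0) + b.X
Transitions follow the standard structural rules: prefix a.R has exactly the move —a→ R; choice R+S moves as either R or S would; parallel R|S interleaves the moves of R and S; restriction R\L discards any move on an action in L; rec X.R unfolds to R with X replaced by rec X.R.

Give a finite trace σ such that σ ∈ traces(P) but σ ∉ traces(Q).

P's transition system — 2 states:
  s0 = rec X. 0 + 0 + 0\{b} + a.(0 + 0) + a.X | ··a··> s0, ··a··> s1
  s1 = 0 + 0 | ·
Q's transition system — 2 states:
  t0 = rec X. 0 + 0 + 0\{b} + a.(0 + 0) + b.X | ··a··> t1, ··b··> t0
  t1 = 0 + 0 | ·
Executing aa from P (initial set {s0}):
  after a @ step 1: {s0, s1}
  after a @ step 2: {s0, s1}
  P completes σ.
Executing aa from Q (initial set {t0}):
  after a @ step 1: {t1}
  after a @ step 2: ∅ (Q stuck)

aa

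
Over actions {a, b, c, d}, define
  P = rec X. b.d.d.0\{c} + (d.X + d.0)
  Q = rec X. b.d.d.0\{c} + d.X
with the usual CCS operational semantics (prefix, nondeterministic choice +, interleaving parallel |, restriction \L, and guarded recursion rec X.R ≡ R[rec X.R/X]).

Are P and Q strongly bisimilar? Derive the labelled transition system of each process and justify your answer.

Reachable graph of P (5 states):
  p0 = rec X. b.d.d.0\{c} + (d.X + d.0) ⊢ ··b··> p1, ··d··> p0, ··d··> p2
  p1 = d.d.0\{c} ⊢ ··d··> p3
  p2 = 0 ⊢ ∅
  p3 = d.0\{c} ⊢ ··d··> p4
  p4 = 0\{c} ⊢ ∅
Reachable graph of Q (4 states):
  q0 = rec X. b.d.d.0\{c} + d.X ⊢ ··b··> q1, ··d··> q0
  q1 = d.d.0\{c} ⊢ ··d··> q2
  q2 = d.0\{c} ⊢ ··d··> q3
  q3 = 0\{c} ⊢ ∅
Partition-refinement fixed point:
  B0 = {p0}
  B1 = {p2, p4, q3}
  B2 = {p1, q1}
  B3 = {p3, q2}
  B4 = {q0}
p0 ∈ B0, q0 ∈ B4 → different blocks

P ≁ Q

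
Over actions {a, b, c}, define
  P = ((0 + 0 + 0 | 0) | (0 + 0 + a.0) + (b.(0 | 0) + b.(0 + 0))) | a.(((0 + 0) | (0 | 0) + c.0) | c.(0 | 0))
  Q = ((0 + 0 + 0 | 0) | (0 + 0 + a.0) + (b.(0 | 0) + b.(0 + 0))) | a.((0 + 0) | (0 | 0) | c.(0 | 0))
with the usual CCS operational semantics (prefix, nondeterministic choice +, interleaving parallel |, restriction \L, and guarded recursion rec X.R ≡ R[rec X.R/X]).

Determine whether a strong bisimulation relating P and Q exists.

P's transition system — 20 states:
  u0 = ((0 + 0 + 0 | 0) | (0 + 0 + a.0) + (b.(0 | 0) + b.(0 + 0))) | a.(((0 + 0) | (0 | 0) + c.0) | c.(0 | 0)) ⊢ =a=> u1, =a=> u2, =b=> u3, =b=> u4
  u1 = ((0 + 0 + 0 | 0) | (0 + 0 + a.0) + (b.(0 | 0) + b.(0 + 0))) | (((0 + 0) | (0 | 0) + c.0) | c.(0 | 0)) ⊢ =a=> u5, =b=> u6, =b=> u7, =c=> u8, =c=> u9
  u2 = (0 + 0 + 0 | 0) | 0 | a.(((0 + 0) | (0 | 0) + c.0) | c.(0 | 0)) ⊢ =a=> u5
  u3 = (0 + 0) | a.(((0 + 0) | (0 | 0) + c.0) | c.(0 | 0)) ⊢ =a=> u6
  u4 = 0 | 0 | a.(((0 + 0) | (0 | 0) + c.0) | c.(0 | 0)) ⊢ =a=> u7
  u5 = (0 + 0 + 0 | 0) | 0 | (((0 + 0) | (0 | 0) + c.0) | c.(0 | 0)) ⊢ =c=> u10, =c=> u11
  u6 = (0 + 0) | (((0 + 0) | (0 | 0) + c.0) | c.(0 | 0)) ⊢ =c=> u12, =c=> u13
  u7 = 0 | 0 | (((0 + 0) | (0 | 0) + c.0) | c.(0 | 0)) ⊢ =c=> u14, =c=> u15
  u8 = ((0 + 0 + 0 | 0) | (0 + 0 + a.0) + (b.(0 | 0) + b.(0 + 0))) | (((0 + 0) | (0 | 0) + c.0) | (0 | 0)) ⊢ =a=> u10, =b=> u12, =b=> u14, =c=> u16
  u9 = ((0 + 0 + 0 | 0) | (0 + 0 + a.0) + (b.(0 | 0) + b.(0 + 0))) | (0 | c.(0 | 0)) ⊢ =a=> u11, =b=> u13, =b=> u15, =c=> u16
  u10 = (0 + 0 + 0 | 0) | 0 | (((0 + 0) | (0 | 0) + c.0) | (0 | 0)) ⊢ =c=> u17
  u11 = (0 + 0 + 0 | 0) | 0 | (0 | c.(0 | 0)) ⊢ =c=> u17
  u12 = (0 + 0) | (((0 + 0) | (0 | 0) + c.0) | (0 | 0)) ⊢ =c=> u18
  u13 = (0 + 0) | (0 | c.(0 | 0)) ⊢ =c=> u18
  u14 = 0 | 0 | (((0 + 0) | (0 | 0) + c.0) | (0 | 0)) ⊢ =c=> u19
  u15 = 0 | 0 | (0 | c.(0 | 0)) ⊢ =c=> u19
  u16 = ((0 + 0 + 0 | 0) | (0 + 0 + a.0) + (b.(0 | 0) + b.(0 + 0))) | (0 | (0 | 0)) ⊢ =a=> u17, =b=> u18, =b=> u19
  u17 = (0 + 0 + 0 | 0) | 0 | (0 | (0 | 0)) ⊢ ∅
  u18 = (0 + 0) | (0 | (0 | 0)) ⊢ ∅
  u19 = 0 | 0 | (0 | (0 | 0)) ⊢ ∅
Q's transition system — 12 states:
  v0 = ((0 + 0 + 0 | 0) | (0 + 0 + a.0) + (b.(0 | 0) + b.(0 + 0))) | a.((0 + 0) | (0 | 0) | c.(0 | 0)) ⊢ =a=> v1, =a=> v2, =b=> v3, =b=> v4
  v1 = ((0 + 0 + 0 | 0) | (0 + 0 + a.0) + (b.(0 | 0) + b.(0 + 0))) | ((0 + 0) | (0 | 0) | c.(0 | 0)) ⊢ =a=> v5, =b=> v6, =b=> v7, =c=> v8
  v2 = (0 + 0 + 0 | 0) | 0 | a.((0 + 0) | (0 | 0) | c.(0 | 0)) ⊢ =a=> v5
  v3 = (0 + 0) | a.((0 + 0) | (0 | 0) | c.(0 | 0)) ⊢ =a=> v6
  v4 = 0 | 0 | a.((0 + 0) | (0 | 0) | c.(0 | 0)) ⊢ =a=> v7
  v5 = (0 + 0 + 0 | 0) | 0 | ((0 + 0) | (0 | 0) | c.(0 | 0)) ⊢ =c=> v9
  v6 = (0 + 0) | ((0 + 0) | (0 | 0) | c.(0 | 0)) ⊢ =c=> v10
  v7 = 0 | 0 | ((0 + 0) | (0 | 0) | c.(0 | 0)) ⊢ =c=> v11
  v8 = ((0 + 0 + 0 | 0) | (0 + 0 + a.0) + (b.(0 | 0) + b.(0 + 0))) | ((0 + 0) | (0 | 0) | (0 | 0)) ⊢ =a=> v9, =b=> v10, =b=> v11
  v9 = (0 + 0 + 0 | 0) | 0 | ((0 + 0) | (0 | 0) | (0 | 0)) ⊢ ∅
  v10 = (0 + 0) | ((0 + 0) | (0 | 0) | (0 | 0)) ⊢ ∅
  v11 = 0 | 0 | ((0 + 0) | (0 | 0) | (0 | 0)) ⊢ ∅
Partition-refinement fixed point:
  B0 = {u0}
  B1 = {u2, u3, u4}
  B2 = {u5, u6, u7}
  B3 = {u10, u11, u12, u13, u14, u15, v5, v6, v7}
  B4 = {u17, u18, u19, v10, v11, v9}
  B5 = {u1}
  B6 = {u8, u9, v1}
  B7 = {u16, v8}
  B8 = {v0}
  B9 = {v2, v3, v4}
u0 ∈ B0, v0 ∈ B8 → different blocks

not bisimilar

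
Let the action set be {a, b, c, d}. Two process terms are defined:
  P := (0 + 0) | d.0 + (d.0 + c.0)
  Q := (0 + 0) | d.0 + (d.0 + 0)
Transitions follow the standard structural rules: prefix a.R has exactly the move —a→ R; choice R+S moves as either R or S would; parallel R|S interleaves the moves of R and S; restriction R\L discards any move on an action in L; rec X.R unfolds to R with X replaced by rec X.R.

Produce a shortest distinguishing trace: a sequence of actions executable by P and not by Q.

Reachable graph of P (3 states):
  m0 = (0 + 0) | d.0 + (d.0 + c.0) has moves —c→ m1, —d→ m1, —d→ m2
  m1 = 0 has moves deadlocked
  m2 = (0 + 0) | 0 has moves deadlocked
Reachable graph of Q (3 states):
  n0 = (0 + 0) | d.0 + (d.0 + 0) has moves —d→ n1, —d→ n2
  n1 = (0 + 0) | 0 has moves deadlocked
  n2 = 0 has moves deadlocked
Trace ⟨c⟩ through P, begin at {m0}:
  [1] c ⇒ {m1}
  P completes σ.
Trace ⟨c⟩ through Q, begin at {n0}:
  [1] c ⇒ ∅  — Q cannot continue

c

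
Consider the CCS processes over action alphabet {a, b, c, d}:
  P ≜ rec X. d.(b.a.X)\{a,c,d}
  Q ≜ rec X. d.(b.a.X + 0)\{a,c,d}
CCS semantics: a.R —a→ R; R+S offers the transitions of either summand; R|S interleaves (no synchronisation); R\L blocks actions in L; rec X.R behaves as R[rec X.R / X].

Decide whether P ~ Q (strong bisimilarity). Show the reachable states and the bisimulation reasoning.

P's transition system — 3 states:
  m0 = rec X. d.(b.a.X)\{a,c,d} | —d→ m1
  m1 = (b.a.(rec X. d.(b.a.X)\{a,c,d}))\{a,c,d} | —b→ m2
  m2 = (a.(rec X. d.(b.a.X)\{a,c,d}))\{a,c,d} | stopped
Q's transition system — 3 states:
  n0 = rec X. d.(b.a.X + 0)\{a,c,d} | —d→ n1
  n1 = (b.a.(rec X. d.(b.a.X + 0)\{a,c,d}) + 0)\{a,c,d} | —b→ n2
  n2 = (a.(rec X. d.(b.a.X + 0)\{a,c,d}))\{a,c,d} | stopped
Bisimilarity quotient blocks:
  B0 = {m0, n0}
  B1 = {m1, n1}
  B2 = {m2, n2}
m0 ∈ B0, n0 ∈ B0 → same block

bisimilar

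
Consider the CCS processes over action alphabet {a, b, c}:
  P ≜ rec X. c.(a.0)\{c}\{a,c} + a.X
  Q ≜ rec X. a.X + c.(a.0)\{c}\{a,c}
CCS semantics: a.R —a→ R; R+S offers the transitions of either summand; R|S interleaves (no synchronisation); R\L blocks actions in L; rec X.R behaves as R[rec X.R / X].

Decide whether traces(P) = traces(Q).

P's transition system — 2 states:
  p0 = rec X. c.(a.0)\{c}\{a,c} + a.X has moves —a→ p0, —c→ p1
  p1 = (a.0)\{c}\{a,c} has moves stopped
Q's transition system — 2 states:
  q0 = rec X. a.X + c.(a.0)\{c}\{a,c} has moves —a→ q0, —c→ q1
  q1 = (a.0)\{c}\{a,c} has moves stopped
Partition-refinement fixed point:
  B0 = {p0, q0}
  B1 = {p1, q1}
p0 ∈ B0, q0 ∈ B0 → same block
Bisimilar ⇒ trace-equivalent.

trace-equivalent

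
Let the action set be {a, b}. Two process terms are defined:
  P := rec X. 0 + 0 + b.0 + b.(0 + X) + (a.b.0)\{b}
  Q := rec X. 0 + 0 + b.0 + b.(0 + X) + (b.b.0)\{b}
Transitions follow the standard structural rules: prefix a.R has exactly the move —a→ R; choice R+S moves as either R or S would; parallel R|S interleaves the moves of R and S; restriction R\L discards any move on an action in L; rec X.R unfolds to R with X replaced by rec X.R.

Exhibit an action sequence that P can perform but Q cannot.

a

P's transition system — 4 states:
  u0 = rec X. 0 + 0 + b.0 + b.(0 + X) + (a.b.0)\{b} :: --a--▸ u1, --b--▸ u2, --b--▸ u3
  u1 = (b.0)\{b} :: (no moves)
  u2 = 0 :: (no moves)
  u3 = 0 + (rec X. 0 + 0 + b.0 + b.(0 + X) + (a.b.0)\{b}) :: --a--▸ u1, --b--▸ u2, --b--▸ u3
Q's transition system — 3 states:
  v0 = rec X. 0 + 0 + b.0 + b.(0 + X) + (b.b.0)\{b} :: --b--▸ v1, --b--▸ v2
  v1 = 0 :: (no moves)
  v2 = 0 + (rec X. 0 + 0 + b.0 + b.(0 + X) + (b.b.0)\{b}) :: --b--▸ v1, --b--▸ v2
Run σ = ⟨a⟩ on P: start {u0}
  step 1 (a): {u1}
  ✓ P
Run σ = ⟨a⟩ on Q: start {v0}
  step 1 (a): ∅  — Q cannot continue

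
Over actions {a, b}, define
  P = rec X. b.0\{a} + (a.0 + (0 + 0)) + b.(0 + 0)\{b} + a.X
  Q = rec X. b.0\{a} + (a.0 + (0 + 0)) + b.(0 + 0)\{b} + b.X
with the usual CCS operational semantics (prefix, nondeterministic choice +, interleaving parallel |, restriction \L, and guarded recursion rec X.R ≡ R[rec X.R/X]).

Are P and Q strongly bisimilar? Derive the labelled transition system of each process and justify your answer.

not bisimilar

LTS(P): 4 reachable states
  s0 = rec X. b.0\{a} + (a.0 + (0 + 0)) + b.(0 + 0)\{b} + a.X ⊢ ··a··> s0, ··a··> s1, ··b··> s2, ··b··> s3
  s1 = 0 ⊢ stopped
  s2 = (0 + 0)\{b} ⊢ stopped
  s3 = 0\{a} ⊢ stopped
LTS(Q): 4 reachable states
  t0 = rec X. b.0\{a} + (a.0 + (0 + 0)) + b.(0 + 0)\{b} + b.X ⊢ ··a··> t1, ··b··> t0, ··b··> t2, ··b··> t3
  t1 = 0 ⊢ stopped
  t2 = (0 + 0)\{b} ⊢ stopped
  t3 = 0\{a} ⊢ stopped
Bisimilarity quotient blocks:
  B0 = {s0}
  B1 = {s1, s2, s3, t1, t2, t3}
  B2 = {t0}
s0 ∈ B0, t0 ∈ B2 → different blocks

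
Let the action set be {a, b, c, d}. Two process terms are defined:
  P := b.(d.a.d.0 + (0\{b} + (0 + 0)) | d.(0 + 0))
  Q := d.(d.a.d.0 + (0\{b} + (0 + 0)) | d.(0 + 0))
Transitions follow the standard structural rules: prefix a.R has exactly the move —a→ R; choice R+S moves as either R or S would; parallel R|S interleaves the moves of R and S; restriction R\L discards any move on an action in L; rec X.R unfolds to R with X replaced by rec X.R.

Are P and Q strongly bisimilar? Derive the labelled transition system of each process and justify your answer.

not bisimilar

Reachable graph of P (6 states):
  s0 = b.(d.a.d.0 + (0\{b} + (0 + 0)) | d.(0 + 0)) ⊢ =b=> s1
  s1 = d.a.d.0 + (0\{b} + (0 + 0)) | d.(0 + 0) ⊢ =d=> s2, =d=> s3
  s2 = (0\{b} + (0 + 0)) | (0 + 0) ⊢ ∅
  s3 = a.d.0 ⊢ =a=> s4
  s4 = d.0 ⊢ =d=> s5
  s5 = 0 ⊢ ∅
Reachable graph of Q (6 states):
  t0 = d.(d.a.d.0 + (0\{b} + (0 + 0)) | d.(0 + 0)) ⊢ =d=> t1
  t1 = d.a.d.0 + (0\{b} + (0 + 0)) | d.(0 + 0) ⊢ =d=> t2, =d=> t3
  t2 = (0\{b} + (0 + 0)) | (0 + 0) ⊢ ∅
  t3 = a.d.0 ⊢ =a=> t4
  t4 = d.0 ⊢ =d=> t5
  t5 = 0 ⊢ ∅
Bisimilarity quotient blocks:
  B0 = {s0}
  B1 = {s1, t1}
  B2 = {s3, t3}
  B3 = {s4, t4}
  B4 = {s2, s5, t2, t5}
  B5 = {t0}
s0 ∈ B0, t0 ∈ B5 → different blocks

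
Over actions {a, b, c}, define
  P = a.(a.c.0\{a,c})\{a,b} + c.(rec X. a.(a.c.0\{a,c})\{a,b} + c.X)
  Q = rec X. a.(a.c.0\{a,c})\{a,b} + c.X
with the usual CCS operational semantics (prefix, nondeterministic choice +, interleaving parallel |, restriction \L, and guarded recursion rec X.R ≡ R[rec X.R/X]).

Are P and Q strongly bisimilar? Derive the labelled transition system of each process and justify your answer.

Reachable graph of P (3 states):
  s0 = a.(a.c.0\{a,c})\{a,b} + c.(rec X. a.(a.c.0\{a,c})\{a,b} + c.X) :: =a=> s1, =c=> s2
  s1 = (a.c.0\{a,c})\{a,b} :: deadlocked
  s2 = rec X. a.(a.c.0\{a,c})\{a,b} + c.X :: =a=> s1, =c=> s2
Reachable graph of Q (2 states):
  t0 = rec X. a.(a.c.0\{a,c})\{a,b} + c.X :: =a=> t1, =c=> t0
  t1 = (a.c.0\{a,c})\{a,b} :: deadlocked
Coarsest stable partition (strong bisimilarity classes):
  B0 = {s0, s2, t0}
  B1 = {s1, t1}
s0 ∈ B0, t0 ∈ B0 → same block

bisimilar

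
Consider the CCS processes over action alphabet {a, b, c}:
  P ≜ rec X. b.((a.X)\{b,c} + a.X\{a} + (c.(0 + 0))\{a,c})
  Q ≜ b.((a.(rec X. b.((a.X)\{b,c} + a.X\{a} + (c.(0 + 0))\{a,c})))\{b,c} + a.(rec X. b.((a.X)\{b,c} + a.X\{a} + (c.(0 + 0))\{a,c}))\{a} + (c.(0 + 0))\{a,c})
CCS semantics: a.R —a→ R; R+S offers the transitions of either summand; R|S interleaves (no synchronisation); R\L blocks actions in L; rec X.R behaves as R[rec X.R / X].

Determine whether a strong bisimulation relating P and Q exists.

Reachable graph of P (5 states):
  m0 = rec X. b.((a.X)\{b,c} + a.X\{a} + (c.(0 + 0))\{a,c}) | ··b··> m1
  m1 = (a.(rec X. b.((a.X)\{b,c} + a.X\{a} + (c.(0 + 0))\{a,c})))\{b,c} + a.(rec X. b.((a.X)\{b,c} + a.X\{a} + (c.(0 + 0))\{a,c}))\{a} + (c.(0 + 0))\{a,c} | ··a··> m2, ··a··> m3
  m2 = (rec X. b.((a.X)\{b,c} + a.X\{a} + (c.(0 + 0))\{a,c}))\{a} | ··b··> m4
  m3 = (rec X. b.((a.X)\{b,c} + a.X\{a} + (c.(0 + 0))\{a,c}))\{b,c} | ·
  m4 = ((a.(rec X. b.((a.X)\{b,c} + a.X\{a} + (c.(0 + 0))\{a,c})))\{b,c} + a.(rec X. b.((a.X)\{b,c} + a.X\{a} + (c.(0 + 0))\{a,c}))\{a} + (c.(0 + 0))\{a,c})\{a} | ·
Reachable graph of Q (5 states):
  n0 = b.((a.(rec X. b.((a.X)\{b,c} + a.X\{a} + (c.(0 + 0))\{a,c})))\{b,c} + a.(rec X. b.((a.X)\{b,c} + a.X\{a} + (c.(0 + 0))\{a,c}))\{a} + (c.(0 + 0))\{a,c}) | ··b··> n1
  n1 = (a.(rec X. b.((a.X)\{b,c} + a.X\{a} + (c.(0 + 0))\{a,c})))\{b,c} + a.(rec X. b.((a.X)\{b,c} + a.X\{a} + (c.(0 + 0))\{a,c}))\{a} + (c.(0 + 0))\{a,c} | ··a··> n2, ··a··> n3
  n2 = (rec X. b.((a.X)\{b,c} + a.X\{a} + (c.(0 + 0))\{a,c}))\{a} | ··b··> n4
  n3 = (rec X. b.((a.X)\{b,c} + a.X\{a} + (c.(0 + 0))\{a,c}))\{b,c} | ·
  n4 = ((a.(rec X. b.((a.X)\{b,c} + a.X\{a} + (c.(0 + 0))\{a,c})))\{b,c} + a.(rec X. b.((a.X)\{b,c} + a.X\{a} + (c.(0 + 0))\{a,c}))\{a} + (c.(0 + 0))\{a,c})\{a} | ·
Bisimilarity quotient blocks:
  B0 = {m0, n0}
  B1 = {m1, n1}
  B2 = {m2, n2}
  B3 = {m3, m4, n3, n4}
m0 ∈ B0, n0 ∈ B0 → same block

P ~ Q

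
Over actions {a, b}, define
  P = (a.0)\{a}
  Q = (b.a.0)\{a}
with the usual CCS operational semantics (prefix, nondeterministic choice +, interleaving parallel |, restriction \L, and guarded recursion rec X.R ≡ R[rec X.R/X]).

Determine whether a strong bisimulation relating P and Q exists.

not bisimilar

LTS(P): 1 reachable states
  p0 = (a.0)\{a} | ∅
LTS(Q): 2 reachable states
  q0 = (b.a.0)\{a} | --b--▸ q1
  q1 = (a.0)\{a} | ∅
Bisimilarity quotient blocks:
  B0 = {p0, q1}
  B1 = {q0}
p0 ∈ B0, q0 ∈ B1 → different blocks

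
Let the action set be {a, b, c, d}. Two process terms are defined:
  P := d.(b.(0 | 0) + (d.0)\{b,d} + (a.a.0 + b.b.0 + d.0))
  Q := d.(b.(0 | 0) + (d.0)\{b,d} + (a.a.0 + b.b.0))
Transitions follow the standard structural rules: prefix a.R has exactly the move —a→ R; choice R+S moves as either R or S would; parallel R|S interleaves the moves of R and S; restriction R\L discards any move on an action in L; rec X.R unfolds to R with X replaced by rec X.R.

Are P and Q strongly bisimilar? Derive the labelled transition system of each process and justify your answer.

Reachable graph of P (6 states):
  m0 = d.(b.(0 | 0) + (d.0)\{b,d} + (a.a.0 + b.b.0 + d.0)) ⊢ -d-> m1
  m1 = b.(0 | 0) + (d.0)\{b,d} + (a.a.0 + b.b.0 + d.0) ⊢ -a-> m2, -b-> m3, -b-> m4, -d-> m5
  m2 = a.0 ⊢ -a-> m5
  m3 = 0 | 0 ⊢ deadlocked
  m4 = b.0 ⊢ -b-> m5
  m5 = 0 ⊢ deadlocked
Reachable graph of Q (6 states):
  n0 = d.(b.(0 | 0) + (d.0)\{b,d} + (a.a.0 + b.b.0)) ⊢ -d-> n1
  n1 = b.(0 | 0) + (d.0)\{b,d} + (a.a.0 + b.b.0) ⊢ -a-> n2, -b-> n3, -b-> n4
  n2 = a.0 ⊢ -a-> n5
  n3 = 0 | 0 ⊢ deadlocked
  n4 = b.0 ⊢ -b-> n5
  n5 = 0 ⊢ deadlocked
Bisimilarity quotient blocks:
  B0 = {m0}
  B1 = {m1}
  B2 = {m3, m5, n3, n5}
  B3 = {m4, n4}
  B4 = {m2, n2}
  B5 = {n0}
  B6 = {n1}
m0 ∈ B0, n0 ∈ B5 → different blocks

not bisimilar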